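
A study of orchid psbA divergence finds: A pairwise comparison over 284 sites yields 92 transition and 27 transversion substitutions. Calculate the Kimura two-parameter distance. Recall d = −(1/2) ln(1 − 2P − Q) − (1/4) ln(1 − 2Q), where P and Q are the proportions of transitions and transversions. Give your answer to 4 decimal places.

P = 92/284 ≈ 0.323944 and Q = 27/284 ≈ 0.09507.
Under the Kimura two-parameter model, d = −½ ln(1 − 2P − Q) − ¼ ln(1 − 2Q).
1 − 2P − Q = 0.257042, giving −½ ln(0.257042) = 0.679258.
1 − 2Q = 0.80986, giving −¼ ln(0.80986) = 0.052723.
d = 0.679258 + 0.052723 = 0.731981.

0.7320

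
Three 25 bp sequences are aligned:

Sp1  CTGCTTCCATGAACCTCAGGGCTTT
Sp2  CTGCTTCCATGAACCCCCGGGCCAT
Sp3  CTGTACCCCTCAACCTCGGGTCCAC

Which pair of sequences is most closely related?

Sp1 and Sp2

Sp1–Sp2: 4/25 differ, p = 0.160, d = 0.180.
Sp1–Sp3: 10/25 differ, p = 0.400, d = 0.572.
Sp2–Sp3: 9/25 differ, p = 0.360, d = 0.490.
The smallest distance is between Sp1 and Sp2.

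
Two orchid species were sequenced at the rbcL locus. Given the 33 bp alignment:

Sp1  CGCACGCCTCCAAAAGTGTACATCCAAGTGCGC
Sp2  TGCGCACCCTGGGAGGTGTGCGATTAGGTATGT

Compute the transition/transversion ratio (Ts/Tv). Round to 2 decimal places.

8.00

Transitions are A↔G and C↔T; transversions are all other mismatches.
Transitions: 16. Transversions: 2.
R = 16/2 = 8.00.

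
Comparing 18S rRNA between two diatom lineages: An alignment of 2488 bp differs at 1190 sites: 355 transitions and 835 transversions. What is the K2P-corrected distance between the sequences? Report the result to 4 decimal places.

P = 355/2488 ≈ 0.142685 and Q = 835/2488 ≈ 0.335611.
Under the Kimura two-parameter model, d = −½ ln(1 − 2P − Q) − ¼ ln(1 − 2Q).
1 − 2P − Q = 0.379019, giving −½ ln(0.379019) = 0.485084.
1 − 2Q = 0.328778, giving −¼ ln(0.328778) = 0.278093.
d = 0.485084 + 0.278093 = 0.763177.

0.7632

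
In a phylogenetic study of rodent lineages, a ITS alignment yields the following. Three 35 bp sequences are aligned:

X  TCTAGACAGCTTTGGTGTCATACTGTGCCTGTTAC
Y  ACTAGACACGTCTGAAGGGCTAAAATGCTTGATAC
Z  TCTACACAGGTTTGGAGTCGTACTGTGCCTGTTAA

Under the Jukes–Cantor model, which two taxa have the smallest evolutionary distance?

X and Z

X–Y: 14/35 differ, p = 0.400, d = 0.572.
X–Z: 5/35 differ, p = 0.143, d = 0.158.
Y–Z: 14/35 differ, p = 0.400, d = 0.572.
The smallest distance is between X and Z.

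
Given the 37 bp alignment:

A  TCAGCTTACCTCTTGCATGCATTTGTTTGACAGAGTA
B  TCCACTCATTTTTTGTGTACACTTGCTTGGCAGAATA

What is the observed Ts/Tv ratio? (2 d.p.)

12.00

Transitions are A↔G and C↔T; transversions are all other mismatches.
Transitions: 12. Transversions: 1.
R = 12/1 = 12.00.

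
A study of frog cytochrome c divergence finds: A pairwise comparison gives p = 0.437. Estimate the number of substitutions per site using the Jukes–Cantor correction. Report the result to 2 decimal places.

d = −(3/4) ln(1 − 4p/3) = −0.75 ln(1 − 0.582667) = −0.75 ln(0.417333)
  = −0.75 × (-0.873871) = 0.655403 substitutions/site.

0.66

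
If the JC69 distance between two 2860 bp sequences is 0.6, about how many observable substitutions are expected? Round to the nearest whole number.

1181

Invert JC69: p = (3/4)(1 − e^(−4d/3)) = 0.75 × (1 − e^(-0.8)) = 0.75 × (1 − 0.449329) = 0.413003.
Expected differing sites = pL ≈ 0.413003 × 2860 = 1181.18858 ≈ 1181.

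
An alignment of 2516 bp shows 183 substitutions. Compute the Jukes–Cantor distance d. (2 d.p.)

0.08

p = 183/2516 ≈ 0.072734.
d = −(3/4) ln(1 − 4p/3) = −0.75 ln(1 − 0.096979) = −0.75 ln(0.903021)
  = −0.75 × (-0.102009) = 0.076507 substitutions/site.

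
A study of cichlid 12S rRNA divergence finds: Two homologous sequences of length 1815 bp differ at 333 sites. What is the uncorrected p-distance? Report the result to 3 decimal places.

p = 333/1815 = 0.183471… ≈ 0.183 (to 3 d.p.).

0.183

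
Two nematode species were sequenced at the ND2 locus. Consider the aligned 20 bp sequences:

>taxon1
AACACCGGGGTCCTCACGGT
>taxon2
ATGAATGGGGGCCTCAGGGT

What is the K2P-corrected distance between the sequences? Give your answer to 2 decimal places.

Of 20 sites, 1 differences are transitions and 5 are transversions, so P = 1/20 = 0.05 and Q = 5/20 = 0.25.
Under the Kimura two-parameter model, d = −½ ln(1 − 2P − Q) − ¼ ln(1 − 2Q).
1 − 2P − Q = 0.65, giving −½ ln(0.65) = 0.215391.
1 − 2Q = 0.5, giving −¼ ln(0.5) = 0.173287.
d = 0.215391 + 0.173287 = 0.388678.

0.39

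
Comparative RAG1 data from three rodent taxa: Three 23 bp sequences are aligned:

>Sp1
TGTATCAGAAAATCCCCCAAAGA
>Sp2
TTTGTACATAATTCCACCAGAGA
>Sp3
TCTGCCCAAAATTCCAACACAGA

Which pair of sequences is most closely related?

Sp2 and Sp3

Sp1–Sp2: 9/23 differ, p = 0.391, d = 0.553.
Sp1–Sp3: 9/23 differ, p = 0.391, d = 0.553.
Sp2–Sp3: 6/23 differ, p = 0.261, d = 0.321.
The smallest distance is between Sp2 and Sp3.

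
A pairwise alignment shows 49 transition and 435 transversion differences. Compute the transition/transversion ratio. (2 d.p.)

0.11

R = 49/435 = 0.112643… ≈ 0.11 (to 2 d.p.).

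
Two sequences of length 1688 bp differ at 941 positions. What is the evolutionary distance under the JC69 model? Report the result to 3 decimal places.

1.020

p = 941/1688 ≈ 0.557464.
d = −(3/4) ln(1 − 4p/3) = −0.75 ln(1 − 0.743285) = −0.75 ln(0.256715)
  = −0.75 × (-1.359789) = 1.019842 substitutions/site.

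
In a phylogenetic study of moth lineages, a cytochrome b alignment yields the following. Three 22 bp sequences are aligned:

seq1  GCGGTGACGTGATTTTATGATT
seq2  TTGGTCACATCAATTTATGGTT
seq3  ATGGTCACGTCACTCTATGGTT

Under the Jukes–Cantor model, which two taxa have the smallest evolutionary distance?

seq1–seq2: 7/22 differ, p = 0.318, d = 0.414.
seq1–seq3: 7/22 differ, p = 0.318, d = 0.414.
seq2–seq3: 4/22 differ, p = 0.182, d = 0.208.
The smallest distance is between seq2 and seq3.

seq2 and seq3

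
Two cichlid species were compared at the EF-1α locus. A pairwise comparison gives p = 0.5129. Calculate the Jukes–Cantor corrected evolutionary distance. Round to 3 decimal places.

0.864

d = −(3/4) ln(1 − 4p/3) = −0.75 ln(1 − 0.683867) = −0.75 ln(0.316133)
  = −0.75 × (-1.151592) = 0.863694 substitutions/site.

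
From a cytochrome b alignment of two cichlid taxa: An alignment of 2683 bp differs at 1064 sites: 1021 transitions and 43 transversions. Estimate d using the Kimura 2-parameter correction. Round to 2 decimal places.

0.76

P = 1021/2683 ≈ 0.380544 and Q = 43/2683 ≈ 0.016027.
Under the Kimura two-parameter model, d = −½ ln(1 − 2P − Q) − ¼ ln(1 − 2Q).
1 − 2P − Q = 0.222885, giving −½ ln(0.222885) = 0.750550.
1 − 2Q = 0.967946, giving −¼ ln(0.967946) = 0.008145.
d = 0.750550 + 0.008145 = 0.758695.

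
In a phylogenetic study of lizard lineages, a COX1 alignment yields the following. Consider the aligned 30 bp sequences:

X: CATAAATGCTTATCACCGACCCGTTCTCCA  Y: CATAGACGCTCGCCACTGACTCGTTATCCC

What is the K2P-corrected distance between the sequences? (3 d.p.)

0.417

Of 30 sites, 7 differences are transitions and 2 are transversions, so P = 7/30 ≈ 0.233333 and Q = 2/30 ≈ 0.066667.
Under the Kimura two-parameter model, d = −½ ln(1 − 2P − Q) − ¼ ln(1 − 2Q).
1 − 2P − Q = 0.466667, giving −½ ln(0.466667) = 0.381070.
1 − 2Q = 0.866666, giving −¼ ln(0.866666) = 0.035775.
d = 0.381070 + 0.035775 = 0.416845.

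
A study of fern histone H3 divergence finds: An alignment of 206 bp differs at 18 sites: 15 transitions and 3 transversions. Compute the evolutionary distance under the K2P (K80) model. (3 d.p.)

P = 15/206 ≈ 0.072816 and Q = 3/206 ≈ 0.014563.
Under the Kimura two-parameter model, d = −½ ln(1 − 2P − Q) − ¼ ln(1 − 2Q).
1 − 2P − Q = 0.839805, giving −½ ln(0.839805) = 0.087293.
1 − 2Q = 0.970874, giving −¼ ln(0.970874) = 0.007390.
d = 0.087293 + 0.007390 = 0.094683.

0.095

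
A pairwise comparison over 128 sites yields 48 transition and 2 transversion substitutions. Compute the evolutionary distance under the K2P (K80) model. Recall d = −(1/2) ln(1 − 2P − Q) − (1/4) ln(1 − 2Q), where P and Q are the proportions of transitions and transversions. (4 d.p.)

0.7334

P = 48/128 = 0.375 and Q = 2/128 = 0.015625.
Under the Kimura two-parameter model, d = −½ ln(1 − 2P − Q) − ¼ ln(1 − 2Q).
1 − 2P − Q = 0.234375, giving −½ ln(0.234375) = 0.725416.
1 − 2Q = 0.96875, giving −¼ ln(0.96875) = 0.007937.
d = 0.725416 + 0.007937 = 0.733353.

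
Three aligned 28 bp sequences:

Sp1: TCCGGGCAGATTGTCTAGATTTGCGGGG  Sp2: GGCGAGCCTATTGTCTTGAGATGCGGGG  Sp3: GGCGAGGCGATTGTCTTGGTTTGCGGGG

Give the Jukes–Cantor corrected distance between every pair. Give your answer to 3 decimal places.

d(Sp1,Sp2) = 0.360, d(Sp1,Sp3) = 0.304, d(Sp2,Sp3) = 0.204

Sp1–Sp2: 8/28 sites differ → p ≈ 0.285714, d = −0.75 ln(1 − 0.380952) = 0.359679 ≈ 0.360.
Sp1–Sp3: 7/28 sites differ → p = 0.25, d = −0.75 ln(1 − 0.333333) = 0.304098 ≈ 0.304.
Sp2–Sp3: 5/28 sites differ → p ≈ 0.178571, d = −0.75 ln(1 − 0.238095) = 0.203950 ≈ 0.204.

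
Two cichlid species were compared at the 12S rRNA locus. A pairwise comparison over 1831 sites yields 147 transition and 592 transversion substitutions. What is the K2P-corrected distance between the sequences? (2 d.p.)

P = 147/1831 ≈ 0.080284 and Q = 592/1831 ≈ 0.323321.
Under the Kimura two-parameter model, d = −½ ln(1 − 2P − Q) − ¼ ln(1 − 2Q).
1 − 2P − Q = 0.516111, giving −½ ln(0.516111) = 0.330717.
1 − 2Q = 0.353358, giving −¼ ln(0.353358) = 0.260068.
d = 0.330717 + 0.260068 = 0.590785.

0.59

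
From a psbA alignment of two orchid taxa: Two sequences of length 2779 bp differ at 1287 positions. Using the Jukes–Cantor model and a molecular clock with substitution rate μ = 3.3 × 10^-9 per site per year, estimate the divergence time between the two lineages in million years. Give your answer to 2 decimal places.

109.20

p = 1287/2779 ≈ 0.463116.
d = −(3/4) ln(1 − 4p/3) = −0.75 ln(1 − 0.617488) = −0.75 ln(0.382512)
  = −0.75 × (-0.960995) = 0.720746 substitutions/site.
Under a molecular clock d = 2μt, so t = d/(2μ) = 0.720746 / (2 × 3.3 × 10^-9) = 109.20 million years.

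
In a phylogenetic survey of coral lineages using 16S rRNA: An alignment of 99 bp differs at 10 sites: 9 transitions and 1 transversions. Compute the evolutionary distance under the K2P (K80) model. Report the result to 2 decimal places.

0.11

P = 9/99 ≈ 0.090909 and Q = 1/99 ≈ 0.010101.
Under the Kimura two-parameter model, d = −½ ln(1 − 2P − Q) − ¼ ln(1 − 2Q).
1 − 2P − Q = 0.808081, giving −½ ln(0.808081) = 0.106546.
1 − 2Q = 0.979798, giving −¼ ln(0.979798) = 0.005102.
d = 0.106546 + 0.005102 = 0.111648.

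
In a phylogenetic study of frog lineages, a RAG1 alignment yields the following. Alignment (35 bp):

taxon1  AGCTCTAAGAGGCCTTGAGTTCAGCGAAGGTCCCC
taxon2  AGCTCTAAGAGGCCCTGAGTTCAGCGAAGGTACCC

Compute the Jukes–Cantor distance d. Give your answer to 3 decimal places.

0.059

The sequences differ at 2 of 35 sites (15, 32), so p = 2/35 ≈ 0.057143.
d = −(3/4) ln(1 − 4p/3) = −0.75 ln(1 − 0.076191) = −0.75 ln(0.923809)
  = −0.75 × (-0.079250) = 0.059438 substitutions/site.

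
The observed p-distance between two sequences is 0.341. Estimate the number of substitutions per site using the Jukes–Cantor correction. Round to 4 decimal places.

d = −(3/4) ln(1 − 4p/3) = −0.75 ln(1 − 0.454667) = −0.75 ln(0.545333)
  = −0.75 × (-0.606359) = 0.454769 substitutions/site.

0.4548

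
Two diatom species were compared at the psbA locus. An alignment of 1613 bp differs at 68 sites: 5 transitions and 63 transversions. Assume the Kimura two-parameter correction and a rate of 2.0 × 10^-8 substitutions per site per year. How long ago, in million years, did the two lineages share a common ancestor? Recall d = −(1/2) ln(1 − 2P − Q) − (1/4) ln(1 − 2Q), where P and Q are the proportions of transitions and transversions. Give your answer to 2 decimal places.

1.09

P = 5/1613 ≈ 0.0031 and Q = 63/1613 ≈ 0.039058.
Under the Kimura two-parameter model, d = −½ ln(1 − 2P − Q) − ¼ ln(1 − 2Q).
1 − 2P − Q = 0.954742, giving −½ ln(0.954742) = 0.023157.
1 − 2Q = 0.921884, giving −¼ ln(0.921884) = 0.020334.
d = 0.023157 + 0.020334 = 0.043491.
Under a molecular clock d = 2μt, so t = d/(2μ) = 0.043491 / (2 × 2.0 × 10^-8) = 1.09 million years.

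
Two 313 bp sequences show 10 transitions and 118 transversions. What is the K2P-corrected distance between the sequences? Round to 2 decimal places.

P = 10/313 ≈ 0.031949 and Q = 118/313 ≈ 0.376997.
Under the Kimura two-parameter model, d = −½ ln(1 − 2P − Q) − ¼ ln(1 − 2Q).
1 − 2P − Q = 0.559105, giving −½ ln(0.559105) = 0.290709.
1 − 2Q = 0.246006, giving −¼ ln(0.246006) = 0.350600.
d = 0.290709 + 0.350600 = 0.641309.

0.64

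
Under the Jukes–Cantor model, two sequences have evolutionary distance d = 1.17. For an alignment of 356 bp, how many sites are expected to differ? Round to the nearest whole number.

Invert JC69: p = (3/4)(1 − e^(−4d/3)) = 0.75 × (1 − e^(-1.56)) = 0.75 × (1 − 0.210136) = 0.592398.
Expected differing sites = pL ≈ 0.592398 × 356 = 210.893688 ≈ 211.

211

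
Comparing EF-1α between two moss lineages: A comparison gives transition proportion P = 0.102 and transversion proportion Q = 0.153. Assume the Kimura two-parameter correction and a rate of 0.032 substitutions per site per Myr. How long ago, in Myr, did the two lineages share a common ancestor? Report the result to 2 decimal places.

4.88

Under the Kimura two-parameter model, d = −½ ln(1 − 2P − Q) − ¼ ln(1 − 2Q).
1 − 2P − Q = 0.643, giving −½ ln(0.643) = 0.220805.
1 − 2Q = 0.694, giving −¼ ln(0.694) = 0.091321.
d = 0.220805 + 0.091321 = 0.312126.
Under a molecular clock d = 2μt, so t = d/(2μ) = 0.312126 / (2 × 0.032) = 4.88 Myr.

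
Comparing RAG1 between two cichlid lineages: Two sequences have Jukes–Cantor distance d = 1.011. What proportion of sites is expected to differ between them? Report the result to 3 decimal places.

0.555

p = (3/4)(1 − e^(−4d/3)) = 0.75 × (1 − e^(-1.348)) = 0.75 × (1 − 0.259759) = 0.555181.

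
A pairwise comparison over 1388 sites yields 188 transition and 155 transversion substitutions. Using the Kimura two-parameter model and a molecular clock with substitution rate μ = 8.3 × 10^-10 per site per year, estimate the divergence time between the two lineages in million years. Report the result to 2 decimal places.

183.30

P = 188/1388 ≈ 0.135447 and Q = 155/1388 ≈ 0.111671.
Under the Kimura two-parameter model, d = −½ ln(1 − 2P − Q) − ¼ ln(1 − 2Q).
1 − 2P − Q = 0.617435, giving −½ ln(0.617435) = 0.241091.
1 − 2Q = 0.776658, giving −¼ ln(0.776658) = 0.063189.
d = 0.241091 + 0.063189 = 0.304280.
Under a molecular clock d = 2μt, so t = d/(2μ) = 0.304280 / (2 × 8.3 × 10^-10) = 183.30 million years.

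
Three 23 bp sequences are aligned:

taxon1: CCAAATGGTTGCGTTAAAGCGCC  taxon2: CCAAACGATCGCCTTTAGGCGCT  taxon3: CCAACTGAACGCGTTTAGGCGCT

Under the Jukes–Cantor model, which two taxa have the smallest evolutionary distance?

taxon1–taxon2: 7/23 differ, p = 0.304, d = 0.390.
taxon1–taxon3: 7/23 differ, p = 0.304, d = 0.390.
taxon2–taxon3: 4/23 differ, p = 0.174, d = 0.198.
The smallest distance is between taxon2 and taxon3.

taxon2 and taxon3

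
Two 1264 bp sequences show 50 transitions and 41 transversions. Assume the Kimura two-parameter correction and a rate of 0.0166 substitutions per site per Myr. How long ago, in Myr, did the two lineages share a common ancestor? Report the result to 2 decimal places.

P = 50/1264 ≈ 0.039557 and Q = 41/1264 ≈ 0.032437.
Under the Kimura two-parameter model, d = −½ ln(1 − 2P − Q) − ¼ ln(1 − 2Q).
1 − 2P − Q = 0.888449, giving −½ ln(0.888449) = 0.059139.
1 − 2Q = 0.935126, giving −¼ ln(0.935126) = 0.016768.
d = 0.059139 + 0.016768 = 0.075907.
Under a molecular clock d = 2μt, so t = d/(2μ) = 0.075907 / (2 × 0.0166) = 2.29 Myr.

2.29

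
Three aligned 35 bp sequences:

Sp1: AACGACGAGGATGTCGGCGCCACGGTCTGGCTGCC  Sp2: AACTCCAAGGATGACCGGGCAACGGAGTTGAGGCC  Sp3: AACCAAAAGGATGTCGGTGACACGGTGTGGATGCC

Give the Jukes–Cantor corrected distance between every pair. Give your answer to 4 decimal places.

d(Sp1,Sp2) = 0.4582, d(Sp1,Sp3) = 0.2326, d(Sp2,Sp3) = 0.4073

Sp1–Sp2: 12/35 sites differ → p ≈ 0.342857, d = −0.75 ln(1 − 0.457143) = 0.458182 ≈ 0.4582.
Sp1–Sp3: 7/35 sites differ → p = 0.2, d = −0.75 ln(1 − 0.266667) = 0.232617 ≈ 0.2326.
Sp2–Sp3: 11/35 sites differ → p ≈ 0.314286, d = −0.75 ln(1 − 0.419048) = 0.407315 ≈ 0.4073.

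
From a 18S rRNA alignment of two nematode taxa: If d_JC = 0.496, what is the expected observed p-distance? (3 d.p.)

0.363

p = (3/4)(1 − e^(−4d/3)) = 0.75 × (1 − e^(-0.661333)) = 0.75 × (1 − 0.516163) = 0.362878.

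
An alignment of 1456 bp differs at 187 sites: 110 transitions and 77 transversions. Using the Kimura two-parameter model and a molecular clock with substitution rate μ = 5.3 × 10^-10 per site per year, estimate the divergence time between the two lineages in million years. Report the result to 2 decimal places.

133.98

P = 110/1456 ≈ 0.075549 and Q = 77/1456 ≈ 0.052885.
Under the Kimura two-parameter model, d = −½ ln(1 − 2P − Q) − ¼ ln(1 − 2Q).
1 − 2P − Q = 0.796017, giving −½ ln(0.796017) = 0.114067.
1 − 2Q = 0.89423, giving −¼ ln(0.89423) = 0.027948.
d = 0.114067 + 0.027948 = 0.142015.
Under a molecular clock d = 2μt, so t = d/(2μ) = 0.142015 / (2 × 5.3 × 10^-10) = 133.98 million years.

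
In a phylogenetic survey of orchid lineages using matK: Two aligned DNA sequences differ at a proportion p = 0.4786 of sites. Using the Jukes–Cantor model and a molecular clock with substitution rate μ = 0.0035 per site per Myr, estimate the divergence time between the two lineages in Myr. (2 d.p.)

108.91

d = −(3/4) ln(1 − 4p/3) = −0.75 ln(1 − 0.638133) = −0.75 ln(0.361867)
  = −0.75 × (-1.016479) = 0.762359 substitutions/site.
Under a molecular clock d = 2μt, so t = d/(2μ) = 0.762359 / (2 × 0.0035) = 108.91 Myr.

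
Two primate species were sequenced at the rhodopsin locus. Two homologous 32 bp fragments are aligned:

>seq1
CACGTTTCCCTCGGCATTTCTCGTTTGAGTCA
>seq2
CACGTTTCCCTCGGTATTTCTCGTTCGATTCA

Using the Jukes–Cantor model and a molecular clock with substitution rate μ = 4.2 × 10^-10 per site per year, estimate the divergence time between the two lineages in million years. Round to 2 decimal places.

119.22

The sequences differ at 3 of 32 sites (15, 26, 29), so p = 3/32 = 0.09375.
d = −(3/4) ln(1 − 4p/3) = −0.75 ln(1 − 0.125) = −0.75 ln(0.875)
  = −0.75 × (-0.133531) = 0.100148 substitutions/site.
Under a molecular clock d = 2μt, so t = d/(2μ) = 0.100148 / (2 × 4.2 × 10^-10) = 119.22 million years.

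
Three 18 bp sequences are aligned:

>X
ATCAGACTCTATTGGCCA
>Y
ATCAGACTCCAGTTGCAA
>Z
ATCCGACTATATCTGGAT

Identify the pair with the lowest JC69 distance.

X–Y: 4/18 differ, p = 0.222, d = 0.264.
X–Z: 7/18 differ, p = 0.389, d = 0.548.
Y–Z: 7/18 differ, p = 0.389, d = 0.548.
The smallest distance is between X and Y.

X and Y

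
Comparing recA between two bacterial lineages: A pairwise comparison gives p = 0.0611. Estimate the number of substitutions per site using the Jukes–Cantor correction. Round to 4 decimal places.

0.0637

d = −(3/4) ln(1 − 4p/3) = −0.75 ln(1 − 0.081467) = −0.75 ln(0.918533)
  = −0.75 × (-0.084977) = 0.063733 substitutions/site.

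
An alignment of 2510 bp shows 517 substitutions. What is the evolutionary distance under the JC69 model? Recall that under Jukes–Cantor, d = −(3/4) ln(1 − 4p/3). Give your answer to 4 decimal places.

0.2408

p = 517/2510 ≈ 0.205976.
d = −(3/4) ln(1 − 4p/3) = −0.75 ln(1 − 0.274635) = −0.75 ln(0.725365)
  = −0.75 × (-0.321080) = 0.240810 substitutions/site.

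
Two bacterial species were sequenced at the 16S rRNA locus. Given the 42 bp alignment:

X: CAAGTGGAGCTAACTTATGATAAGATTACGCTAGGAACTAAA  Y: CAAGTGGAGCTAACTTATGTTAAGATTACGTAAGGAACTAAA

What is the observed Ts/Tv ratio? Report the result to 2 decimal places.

0.50

Transitions are A↔G and C↔T; transversions are all other mismatches.
Transitions: 1. Transversions: 2.
R = 1/2 = 0.50.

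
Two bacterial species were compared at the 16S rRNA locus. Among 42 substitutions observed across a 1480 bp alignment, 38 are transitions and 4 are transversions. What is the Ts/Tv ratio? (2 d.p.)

9.50

R = 38/4 = 9.50.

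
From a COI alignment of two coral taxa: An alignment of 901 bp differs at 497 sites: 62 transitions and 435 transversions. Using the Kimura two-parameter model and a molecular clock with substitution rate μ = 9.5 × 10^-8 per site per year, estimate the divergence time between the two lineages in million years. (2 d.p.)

6.98

P = 62/901 ≈ 0.068812 and Q = 435/901 ≈ 0.482797.
Under the Kimura two-parameter model, d = −½ ln(1 − 2P − Q) − ¼ ln(1 − 2Q).
1 − 2P − Q = 0.379579, giving −½ ln(0.379579) = 0.484346.
1 − 2Q = 0.034406, giving −¼ ln(0.034406) = 0.842381.
d = 0.484346 + 0.842381 = 1.326727.
Under a molecular clock d = 2μt, so t = d/(2μ) = 1.326727 / (2 × 9.5 × 10^-8) = 6.98 million years.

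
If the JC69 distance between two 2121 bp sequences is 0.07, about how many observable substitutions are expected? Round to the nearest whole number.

Invert JC69: p = (3/4)(1 − e^(−4d/3)) = 0.75 × (1 − e^(-0.093333)) = 0.75 × (1 − 0.910890) = 0.066833.
Expected differing sites = pL ≈ 0.066833 × 2121 = 141.752793 ≈ 142.

142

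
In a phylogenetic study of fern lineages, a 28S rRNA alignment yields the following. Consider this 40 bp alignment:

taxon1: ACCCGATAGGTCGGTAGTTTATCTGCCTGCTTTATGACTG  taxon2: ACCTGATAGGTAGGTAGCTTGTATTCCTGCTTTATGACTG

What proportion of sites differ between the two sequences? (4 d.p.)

The sequences differ at 6 of 40 positions (sites 4, 12, 18, 21, 23, 25).
p = 6/40 = 0.1500.

0.1500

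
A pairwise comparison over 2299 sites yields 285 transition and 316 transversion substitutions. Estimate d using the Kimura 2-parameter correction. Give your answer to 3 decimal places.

0.324

P = 285/2299 ≈ 0.123967 and Q = 316/2299 ≈ 0.137451.
Under the Kimura two-parameter model, d = −½ ln(1 − 2P − Q) − ¼ ln(1 − 2Q).
1 − 2P − Q = 0.614615, giving −½ ln(0.614615) = 0.243380.
1 − 2Q = 0.725098, giving −¼ ln(0.725098) = 0.080362.
d = 0.243380 + 0.080362 = 0.323742.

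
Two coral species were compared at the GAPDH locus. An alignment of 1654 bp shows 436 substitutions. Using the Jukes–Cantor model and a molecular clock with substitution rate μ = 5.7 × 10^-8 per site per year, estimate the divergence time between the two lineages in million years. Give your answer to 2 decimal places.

p = 436/1654 ≈ 0.263603.
d = −(3/4) ln(1 − 4p/3) = −0.75 ln(1 − 0.351471) = −0.75 ln(0.648529)
  = −0.75 × (-0.433049) = 0.324787 substitutions/site.
Under a molecular clock d = 2μt, so t = d/(2μ) = 0.324787 / (2 × 5.7 × 10^-8) = 2.85 million years.

2.85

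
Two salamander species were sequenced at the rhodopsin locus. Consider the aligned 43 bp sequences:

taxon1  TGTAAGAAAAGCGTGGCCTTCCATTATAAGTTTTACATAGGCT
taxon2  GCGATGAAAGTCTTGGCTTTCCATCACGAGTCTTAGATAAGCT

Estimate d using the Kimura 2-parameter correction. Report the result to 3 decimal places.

0.434

Of 43 sites, 7 differences are transitions and 7 are transversions, so P = 7/43 ≈ 0.162791 and Q = 7/43 ≈ 0.162791.
Under the Kimura two-parameter model, d = −½ ln(1 − 2P − Q) − ¼ ln(1 − 2Q).
1 − 2P − Q = 0.511627, giving −½ ln(0.511627) = 0.335080.
1 − 2Q = 0.674418, giving −¼ ln(0.674418) = 0.098476.
d = 0.335080 + 0.098476 = 0.433556.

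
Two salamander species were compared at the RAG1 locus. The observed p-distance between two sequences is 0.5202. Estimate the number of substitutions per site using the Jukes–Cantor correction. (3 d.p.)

d = −(3/4) ln(1 − 4p/3) = −0.75 ln(1 − 0.6936) = −0.75 ln(0.3064)
  = −0.75 × (-1.182864) = 0.887148 substitutions/site.

0.887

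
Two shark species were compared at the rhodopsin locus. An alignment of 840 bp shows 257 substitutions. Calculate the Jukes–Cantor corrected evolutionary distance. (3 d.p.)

0.393

p = 257/840 ≈ 0.305952.
d = −(3/4) ln(1 − 4p/3) = −0.75 ln(1 − 0.407936) = −0.75 ln(0.592064)
  = −0.75 × (-0.524141) = 0.393106 substitutions/site.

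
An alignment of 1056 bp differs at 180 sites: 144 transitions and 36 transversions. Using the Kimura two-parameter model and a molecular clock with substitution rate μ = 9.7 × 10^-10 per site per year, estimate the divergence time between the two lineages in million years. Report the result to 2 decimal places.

103.55

P = 144/1056 ≈ 0.136364 and Q = 36/1056 ≈ 0.034091.
Under the Kimura two-parameter model, d = −½ ln(1 − 2P − Q) − ¼ ln(1 − 2Q).
1 − 2P − Q = 0.693181, giving −½ ln(0.693181) = 0.183232.
1 − 2Q = 0.931818, giving −¼ ln(0.931818) = 0.017654.
d = 0.183232 + 0.017654 = 0.200886.
Under a molecular clock d = 2μt, so t = d/(2μ) = 0.200886 / (2 × 9.7 × 10^-10) = 103.55 million years.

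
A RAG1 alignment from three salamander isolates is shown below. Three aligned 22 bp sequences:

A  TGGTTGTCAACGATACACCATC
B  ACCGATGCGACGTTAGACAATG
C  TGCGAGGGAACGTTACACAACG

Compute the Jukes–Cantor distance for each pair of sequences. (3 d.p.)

A–B: 12/22 sites differ → p ≈ 0.545455, d = −0.75 ln(1 − 0.727273) = 0.974463 ≈ 0.974.
A–C: 9/22 sites differ → p ≈ 0.409091, d = −0.75 ln(1 − 0.545455) = 0.591344 ≈ 0.591.
B–C: 7/22 sites differ → p ≈ 0.318182, d = −0.75 ln(1 − 0.424243) = 0.414052 ≈ 0.414.

d(A,B) = 0.974, d(A,C) = 0.591, d(B,C) = 0.414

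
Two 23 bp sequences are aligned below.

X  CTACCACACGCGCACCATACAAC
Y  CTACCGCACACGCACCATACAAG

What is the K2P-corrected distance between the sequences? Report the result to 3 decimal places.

Of 23 sites, 2 differences are transitions and 1 are transversions, so P = 2/23 ≈ 0.086957 and Q = 1/23 ≈ 0.043478.
Under the Kimura two-parameter model, d = −½ ln(1 − 2P − Q) − ¼ ln(1 − 2Q).
1 − 2P − Q = 0.782608, giving −½ ln(0.782608) = 0.122562.
1 − 2Q = 0.913044, giving −¼ ln(0.913044) = 0.022743.
d = 0.122562 + 0.022743 = 0.145305.

0.145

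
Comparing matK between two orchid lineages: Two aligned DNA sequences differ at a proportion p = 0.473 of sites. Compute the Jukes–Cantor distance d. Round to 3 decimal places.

d = −(3/4) ln(1 − 4p/3) = −0.75 ln(1 − 0.630667) = −0.75 ln(0.369333)
  = −0.75 × (-0.996057) = 0.747043 substitutions/site.

0.747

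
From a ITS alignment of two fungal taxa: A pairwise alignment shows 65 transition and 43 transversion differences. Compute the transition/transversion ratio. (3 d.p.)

1.512

R = 65/43 = 1.511627… ≈ 1.512 (to 3 d.p.).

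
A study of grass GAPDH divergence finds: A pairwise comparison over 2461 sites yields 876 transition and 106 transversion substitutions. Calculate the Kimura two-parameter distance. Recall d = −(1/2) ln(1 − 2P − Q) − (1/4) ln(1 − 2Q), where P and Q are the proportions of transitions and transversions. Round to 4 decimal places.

0.7257

P = 876/2461 ≈ 0.355953 and Q = 106/2461 ≈ 0.043072.
Under the Kimura two-parameter model, d = −½ ln(1 − 2P − Q) − ¼ ln(1 − 2Q).
1 − 2P − Q = 0.245022, giving −½ ln(0.245022) = 0.703204.
1 − 2Q = 0.913856, giving −¼ ln(0.913856) = 0.022521.
d = 0.703204 + 0.022521 = 0.725725.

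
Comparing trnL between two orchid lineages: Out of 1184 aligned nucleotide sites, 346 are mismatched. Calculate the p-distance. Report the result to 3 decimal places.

0.292

p = 346/1184 = 0.292229… ≈ 0.292 (to 3 d.p.).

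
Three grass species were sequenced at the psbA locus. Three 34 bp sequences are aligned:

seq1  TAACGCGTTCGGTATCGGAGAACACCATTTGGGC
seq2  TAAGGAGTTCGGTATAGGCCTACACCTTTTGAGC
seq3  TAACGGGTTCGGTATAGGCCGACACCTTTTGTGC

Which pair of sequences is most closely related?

seq1–seq2: 8/34 differ, p = 0.235, d = 0.282.
seq1–seq3: 7/34 differ, p = 0.206, d = 0.241.
seq2–seq3: 4/34 differ, p = 0.118, d = 0.128.
The smallest distance is between seq2 and seq3.

seq2 and seq3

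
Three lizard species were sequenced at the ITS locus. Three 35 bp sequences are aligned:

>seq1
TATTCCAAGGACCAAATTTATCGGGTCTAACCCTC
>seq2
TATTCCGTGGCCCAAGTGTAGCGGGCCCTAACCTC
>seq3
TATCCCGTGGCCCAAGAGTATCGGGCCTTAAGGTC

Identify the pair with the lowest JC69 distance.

seq2 and seq3

seq1–seq2: 10/35 differ, p = 0.286, d = 0.360.
seq1–seq3: 12/35 differ, p = 0.343, d = 0.458.
seq2–seq3: 6/35 differ, p = 0.171, d = 0.195.
The smallest distance is between seq2 and seq3.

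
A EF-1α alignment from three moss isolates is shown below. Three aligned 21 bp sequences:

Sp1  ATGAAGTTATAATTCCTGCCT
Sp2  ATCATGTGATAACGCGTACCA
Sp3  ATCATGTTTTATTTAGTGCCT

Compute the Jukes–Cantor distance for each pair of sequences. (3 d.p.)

Sp1–Sp2: 8/21 sites differ → p ≈ 0.380952, d = −0.75 ln(1 − 0.507936) = 0.531860 ≈ 0.532.
Sp1–Sp3: 6/21 sites differ → p ≈ 0.285714, d = −0.75 ln(1 − 0.380952) = 0.359679 ≈ 0.360.
Sp2–Sp3: 8/21 sites differ → p ≈ 0.380952, d = −0.75 ln(1 − 0.507936) = 0.531860 ≈ 0.532.

d(Sp1,Sp2) = 0.532, d(Sp1,Sp3) = 0.360, d(Sp2,Sp3) = 0.532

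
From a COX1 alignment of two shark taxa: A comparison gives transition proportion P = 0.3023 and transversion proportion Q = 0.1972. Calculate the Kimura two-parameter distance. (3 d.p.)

Under the Kimura two-parameter model, d = −½ ln(1 − 2P − Q) − ¼ ln(1 − 2Q).
1 − 2P − Q = 0.1982, giving −½ ln(0.1982) = 0.809239.
1 − 2Q = 0.6056, giving −¼ ln(0.6056) = 0.125384.
d = 0.809239 + 0.125384 = 0.934623.

0.935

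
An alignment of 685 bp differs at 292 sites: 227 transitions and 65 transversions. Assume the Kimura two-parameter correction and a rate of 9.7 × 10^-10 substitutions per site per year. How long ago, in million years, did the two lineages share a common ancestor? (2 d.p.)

P = 227/685 ≈ 0.331387 and Q = 65/685 ≈ 0.094891.
Under the Kimura two-parameter model, d = −½ ln(1 − 2P − Q) − ¼ ln(1 − 2Q).
1 − 2P − Q = 0.242335, giving −½ ln(0.242335) = 0.708717.
1 − 2Q = 0.810218, giving −¼ ln(0.810218) = 0.052613.
d = 0.708717 + 0.052613 = 0.761330.
Under a molecular clock d = 2μt, so t = d/(2μ) = 0.761330 / (2 × 9.7 × 10^-10) = 392.44 million years.

392.44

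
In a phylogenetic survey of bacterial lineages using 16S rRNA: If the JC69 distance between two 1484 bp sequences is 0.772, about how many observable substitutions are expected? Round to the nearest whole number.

715

Invert JC69: p = (3/4)(1 − e^(−4d/3)) = 0.75 × (1 − e^(-1.029333)) = 0.75 × (1 − 0.357245) = 0.482066.
Expected differing sites = pL ≈ 0.482066 × 1484 = 715.385944 ≈ 715.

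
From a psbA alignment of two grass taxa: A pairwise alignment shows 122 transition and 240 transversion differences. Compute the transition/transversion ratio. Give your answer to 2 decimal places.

R = 122/240 = 0.508333… ≈ 0.51 (to 2 d.p.).

0.51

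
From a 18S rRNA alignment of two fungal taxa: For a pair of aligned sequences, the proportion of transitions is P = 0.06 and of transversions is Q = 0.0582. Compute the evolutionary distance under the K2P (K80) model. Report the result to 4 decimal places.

0.1291

Under the Kimura two-parameter model, d = −½ ln(1 − 2P − Q) − ¼ ln(1 − 2Q).
1 − 2P − Q = 0.8218, giving −½ ln(0.8218) = 0.098129.
1 − 2Q = 0.8836, giving −¼ ln(0.8836) = 0.030938.
d = 0.098129 + 0.030938 = 0.129067.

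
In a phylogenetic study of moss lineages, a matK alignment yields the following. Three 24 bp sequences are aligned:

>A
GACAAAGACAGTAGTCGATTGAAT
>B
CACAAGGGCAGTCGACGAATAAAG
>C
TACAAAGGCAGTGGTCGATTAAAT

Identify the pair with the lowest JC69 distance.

A–B: 8/24 differ, p = 0.333, d = 0.441.
A–C: 4/24 differ, p = 0.167, d = 0.188.
B–C: 6/24 differ, p = 0.250, d = 0.304.
The smallest distance is between A and C.

A and C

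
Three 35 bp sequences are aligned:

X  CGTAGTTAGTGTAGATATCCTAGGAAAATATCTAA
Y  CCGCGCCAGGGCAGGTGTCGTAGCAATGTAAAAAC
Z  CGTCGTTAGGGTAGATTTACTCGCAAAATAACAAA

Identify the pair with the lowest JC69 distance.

X–Y: 17/35 differ, p = 0.486, d = 0.782.
X–Z: 8/35 differ, p = 0.229, d = 0.273.
Y–Z: 14/35 differ, p = 0.400, d = 0.572.
The smallest distance is between X and Z.

X and Z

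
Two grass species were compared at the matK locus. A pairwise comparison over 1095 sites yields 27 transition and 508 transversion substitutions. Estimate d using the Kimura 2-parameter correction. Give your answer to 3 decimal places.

1.017

P = 27/1095 ≈ 0.024658 and Q = 508/1095 ≈ 0.463927.
Under the Kimura two-parameter model, d = −½ ln(1 − 2P − Q) − ¼ ln(1 − 2Q).
1 − 2P − Q = 0.486757, giving −½ ln(0.486757) = 0.359995.
1 − 2Q = 0.072146, giving −¼ ln(0.072146) = 0.657266.
d = 0.359995 + 0.657266 = 1.017261.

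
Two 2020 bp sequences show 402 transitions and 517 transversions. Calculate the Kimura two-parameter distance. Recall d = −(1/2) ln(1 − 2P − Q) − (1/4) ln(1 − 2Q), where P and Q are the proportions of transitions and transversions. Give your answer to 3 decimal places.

P = 402/2020 ≈ 0.19901 and Q = 517/2020 ≈ 0.255941.
Under the Kimura two-parameter model, d = −½ ln(1 − 2P − Q) − ¼ ln(1 − 2Q).
1 − 2P − Q = 0.346039, giving −½ ln(0.346039) = 0.530602.
1 − 2Q = 0.488118, giving −¼ ln(0.488118) = 0.179300.
d = 0.530602 + 0.179300 = 0.709902.

0.710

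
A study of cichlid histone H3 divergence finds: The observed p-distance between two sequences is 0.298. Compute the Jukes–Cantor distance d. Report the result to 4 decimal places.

d = −(3/4) ln(1 − 4p/3) = −0.75 ln(1 − 0.397333) = −0.75 ln(0.602667)
  = −0.75 × (-0.506390) = 0.379793 substitutions/site.

0.3798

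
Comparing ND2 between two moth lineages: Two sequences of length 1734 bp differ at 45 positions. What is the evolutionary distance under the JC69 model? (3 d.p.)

p = 45/1734 ≈ 0.025952.
d = −(3/4) ln(1 − 4p/3) = −0.75 ln(1 − 0.034603) = −0.75 ln(0.965397)
  = −0.75 × (-0.035216) = 0.026412 substitutions/site.

0.026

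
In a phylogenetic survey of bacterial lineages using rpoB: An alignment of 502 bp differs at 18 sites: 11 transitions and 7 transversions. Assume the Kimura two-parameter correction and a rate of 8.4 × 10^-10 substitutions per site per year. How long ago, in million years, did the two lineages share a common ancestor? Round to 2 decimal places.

21.92

P = 11/502 ≈ 0.021912 and Q = 7/502 ≈ 0.013944.
Under the Kimura two-parameter model, d = −½ ln(1 − 2P − Q) − ¼ ln(1 − 2Q).
1 − 2P − Q = 0.942232, giving −½ ln(0.942232) = 0.029752.
1 − 2Q = 0.972112, giving −¼ ln(0.972112) = 0.007071.
d = 0.029752 + 0.007071 = 0.036823.
Under a molecular clock d = 2μt, so t = d/(2μ) = 0.036823 / (2 × 8.4 × 10^-10) = 21.92 million years.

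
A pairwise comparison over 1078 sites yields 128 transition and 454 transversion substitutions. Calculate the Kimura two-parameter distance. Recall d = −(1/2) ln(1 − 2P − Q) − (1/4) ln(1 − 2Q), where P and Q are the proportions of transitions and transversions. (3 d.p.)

P = 128/1078 ≈ 0.118738 and Q = 454/1078 ≈ 0.42115.
Under the Kimura two-parameter model, d = −½ ln(1 − 2P − Q) − ¼ ln(1 − 2Q).
1 − 2P − Q = 0.341374, giving −½ ln(0.341374) = 0.537388.
1 − 2Q = 0.1577, giving −¼ ln(0.1577) = 0.461765.
d = 0.537388 + 0.461765 = 0.999153.

0.999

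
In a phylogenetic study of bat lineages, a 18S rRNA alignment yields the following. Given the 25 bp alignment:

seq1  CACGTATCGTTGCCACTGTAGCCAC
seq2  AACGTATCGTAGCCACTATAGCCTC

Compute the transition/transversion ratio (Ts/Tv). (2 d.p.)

Transitions are A↔G and C↔T; transversions are all other mismatches.
Transitions: 1. Transversions: 3.
R = 1/3 = 0.333333… ≈ 0.33 (to 2 d.p.).

0.33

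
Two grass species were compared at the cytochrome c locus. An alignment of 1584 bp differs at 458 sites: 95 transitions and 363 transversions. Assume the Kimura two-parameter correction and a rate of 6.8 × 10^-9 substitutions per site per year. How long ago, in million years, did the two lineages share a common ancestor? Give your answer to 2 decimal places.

P = 95/1584 ≈ 0.059975 and Q = 363/1584 ≈ 0.229167.
Under the Kimura two-parameter model, d = −½ ln(1 − 2P − Q) − ¼ ln(1 − 2Q).
1 − 2P − Q = 0.650883, giving −½ ln(0.650883) = 0.214713.
1 − 2Q = 0.541666, giving −¼ ln(0.541666) = 0.153276.
d = 0.214713 + 0.153276 = 0.367989.
Under a molecular clock d = 2μt, so t = d/(2μ) = 0.367989 / (2 × 6.8 × 10^-9) = 27.06 million years.

27.06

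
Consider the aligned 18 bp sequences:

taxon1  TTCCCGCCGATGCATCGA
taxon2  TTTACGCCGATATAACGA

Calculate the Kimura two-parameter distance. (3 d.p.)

Of 18 sites, 3 differences are transitions and 2 are transversions, so P = 3/18 ≈ 0.166667 and Q = 2/18 ≈ 0.111111.
Under the Kimura two-parameter model, d = −½ ln(1 − 2P − Q) − ¼ ln(1 − 2Q).
1 − 2P − Q = 0.555555, giving −½ ln(0.555555) = 0.293894.
1 − 2Q = 0.777778, giving −¼ ln(0.777778) = 0.062829.
d = 0.293894 + 0.062829 = 0.356723.

0.357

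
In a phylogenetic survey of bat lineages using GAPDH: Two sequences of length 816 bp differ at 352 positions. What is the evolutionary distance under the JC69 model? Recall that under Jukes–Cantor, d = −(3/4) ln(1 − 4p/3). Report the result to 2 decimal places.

p = 352/816 ≈ 0.431373.
d = −(3/4) ln(1 − 4p/3) = −0.75 ln(1 − 0.575164) = −0.75 ln(0.424836)
  = −0.75 × (-0.856052) = 0.642039 substitutions/site.

0.64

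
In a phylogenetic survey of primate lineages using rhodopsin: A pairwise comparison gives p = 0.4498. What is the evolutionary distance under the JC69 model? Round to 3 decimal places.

d = −(3/4) ln(1 − 4p/3) = −0.75 ln(1 − 0.599733) = −0.75 ln(0.400267)
  = −0.75 × (-0.915623) = 0.686717 substitutions/site.

0.687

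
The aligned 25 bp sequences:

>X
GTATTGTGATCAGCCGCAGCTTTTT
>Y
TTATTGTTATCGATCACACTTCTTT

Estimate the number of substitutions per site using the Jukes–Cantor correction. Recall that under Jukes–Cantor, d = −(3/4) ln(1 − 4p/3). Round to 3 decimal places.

The sequences differ at 9 of 25 sites (1, 8, 12, 13, 14, 16, 19, 20, 22), so p = 9/25 = 0.36.
d = −(3/4) ln(1 − 4p/3) = −0.75 ln(1 − 0.48) = −0.75 ln(0.52)
  = −0.75 × (-0.653926) = 0.490445 substitutions/site.

0.490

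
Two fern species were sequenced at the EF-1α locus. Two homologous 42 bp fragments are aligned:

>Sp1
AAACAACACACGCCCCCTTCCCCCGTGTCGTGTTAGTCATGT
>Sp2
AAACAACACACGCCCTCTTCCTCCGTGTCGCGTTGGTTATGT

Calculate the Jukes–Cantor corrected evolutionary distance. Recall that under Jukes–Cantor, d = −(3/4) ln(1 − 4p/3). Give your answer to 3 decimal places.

The sequences differ at 5 of 42 sites (16, 22, 31, 35, 38), so p = 5/42 ≈ 0.119048.
d = −(3/4) ln(1 − 4p/3) = −0.75 ln(1 − 0.158731) = −0.75 ln(0.841269)
  = −0.75 × (-0.172844) = 0.129633 substitutions/site.

0.130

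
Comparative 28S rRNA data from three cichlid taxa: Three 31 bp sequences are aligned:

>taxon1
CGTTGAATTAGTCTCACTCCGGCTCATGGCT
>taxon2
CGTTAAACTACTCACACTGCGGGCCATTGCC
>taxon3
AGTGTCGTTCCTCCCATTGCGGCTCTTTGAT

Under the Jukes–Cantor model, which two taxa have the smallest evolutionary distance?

taxon1 and taxon2

taxon1–taxon2: 9/31 differ, p = 0.290, d = 0.367.
taxon1–taxon3: 13/31 differ, p = 0.419, d = 0.614.
taxon2–taxon3: 14/31 differ, p = 0.452, d = 0.691.
The smallest distance is between taxon1 and taxon2.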